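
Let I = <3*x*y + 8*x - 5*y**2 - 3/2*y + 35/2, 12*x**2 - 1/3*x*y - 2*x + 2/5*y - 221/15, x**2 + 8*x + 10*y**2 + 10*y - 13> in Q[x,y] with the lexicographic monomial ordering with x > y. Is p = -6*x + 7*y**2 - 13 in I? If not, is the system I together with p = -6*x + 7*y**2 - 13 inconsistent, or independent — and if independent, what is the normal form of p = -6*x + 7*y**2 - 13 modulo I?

First compute the reduced Gröbner basis of I by Buchberger's algorithm.
f_1 = 3*x*y + 8*x - 5*y**2 - 3/2*y + 35/2, LT = x*y.
f_2 = 12*x**2 - 1/3*x*y - 2*x + 2/5*y - 221/15, LT = x**2.
f_3 = x**2 + 8*x + 10*y**2 + 10*y - 13, LT = x**2.

S(f_1,f_2): lcm = x**2*y. S = 8/3*x**2 - 59/36*x*y**2 - 1/3*x*y + 35/6*x - 1/30*y**2 + 221/180*y.
  leading term x**2: subtract (2/9)·f_2 from 8/3*x**2 - 59/36*x*y**2 - 1/3*x*y + 35/6*x - 1/30*y**2 + 221/180*y → -59/36*x*y**2 - 7/27*x*y + 113/18*x - 1/30*y**2 + 41/36*y + 442/135
  leading term x*y**2: subtract (-59/108*y)·f_1 from -59/36*x*y**2 - 7/27*x*y + 113/18*x - 1/30*y**2 + 41/36*y + 442/135 → 37/9*x*y + 113/18*x - 295/108*y**3 - 307/360*y**2 + 2311/216*y + 442/135
  leading term x*y: subtract (37/27)·f_1 from 37/9*x*y + 113/18*x - 295/108*y**3 - 307/360*y**2 + 2311/216*y + 442/135 → -253/54*x - 295/108*y**3 + 6479/1080*y**2 + 2755/216*y - 5591/270
  leading term x: no divisor's leading term divides it; move -253/54*x to the remainder.
  leading term y**3: no divisor's leading term divides it; move -295/108*y**3 to the remainder.
  leading term y**2: no divisor's leading term divides it; move 6479/1080*y**2 to the remainder.
  leading term y: no divisor's leading term divides it; move 2755/216*y to the remainder.
  leading term 1: no divisor's leading term divides it; move -5591/270 to the remainder.
  remainder -253/54*x - 295/108*y**3 + 6479/1080*y**2 + 2755/216*y - 5591/270 ≠ 0; add h_4 = -253/54*x - 295/108*y**3 + 6479/1080*y**2 + 2755/216*y - 5591/270 to the basis.

S(f_1,f_3): lcm = x**2*y. S = 8/3*x**2 - 5/3*x*y**2 - 17/2*x*y + 35/6*x - 10*y**3 - 10*y**2 + 13*y.
  leading term x**2: subtract (2/9)·f_2 from 8/3*x**2 - 5/3*x*y**2 - 17/2*x*y + 35/6*x - 10*y**3 - 10*y**2 + 13*y → -5/3*x*y**2 - 455/54*x*y + 113/18*x - 10*y**3 - 10*y**2 + 581/45*y + 442/135
  leading term x*y**2: subtract (-5/9*y)·f_1 from -5/3*x*y**2 - 455/54*x*y + 113/18*x - 10*y**3 - 10*y**2 + 581/45*y + 442/135 → -215/54*x*y + 113/18*x - 115/9*y**3 - 65/6*y**2 + 679/30*y + 442/135
  leading term x*y: subtract (-215/162)·f_1 from -215/54*x*y + 113/18*x - 115/9*y**3 - 65/6*y**2 + 679/30*y + 442/135 → 2737/162*x - 115/9*y**3 - 1415/81*y**2 + 11147/540*y + 42929/1620
  leading term x: subtract (-119/33)·h_4 from 2737/162*x - 115/9*y**3 - 1415/81*y**2 + 11147/540*y + 42929/1620 → -80645/3564*y**3 + 1499/360*y**2 + 2374927/35640*y - 858439/17820
  leading term y**3: no divisor's leading term divides it; move -80645/3564*y**3 to the remainder.
  leading term y**2: no divisor's leading term divides it; move 1499/360*y**2 to the remainder.
  leading term y: no divisor's leading term divides it; move 2374927/35640*y to the remainder.
  leading term 1: no divisor's leading term divides it; move -858439/17820 to the remainder.
  remainder -80645/3564*y**3 + 1499/360*y**2 + 2374927/35640*y - 858439/17820 ≠ 0; add h_5 = -80645/3564*y**3 + 1499/360*y**2 + 2374927/35640*y - 858439/17820 to the basis.

S(f_2,f_3): lcm = x**2. S = -1/36*x*y - 49/6*x - 10*y**2 - 299/30*y + 2119/180.
  leading term x*y: subtract (-1/108)·f_1 from -1/36*x*y - 49/6*x - 10*y**2 - 299/30*y + 2119/180 → -437/54*x - 1085/108*y**2 - 3593/360*y + 12889/1080
  leading term x: subtract (19/11)·h_4 from -437/54*x - 1085/108*y**2 - 3593/360*y + 12889/1080 → 5605/1188*y**3 - 2449/120*y**2 - 190147/5940*y + 113339/2376
  leading term y**3: subtract (-3363/16129)·h_5 from 5605/1188*y**3 - 2449/120*y**2 - 190147/5940*y + 113339/2376 → -6303257/322580*y**2 - 11688447/645160*y + 24294961/645160
  leading term y**2: no divisor's leading term divides it; move -6303257/322580*y**2 to the remainder.
  leading term y: no divisor's leading term divides it; move -11688447/645160*y to the remainder.
  leading term 1: no divisor's leading term divides it; move 24294961/645160 to the remainder.
  remainder -6303257/322580*y**2 - 11688447/645160*y + 24294961/645160 ≠ 0; add h_6 = -6303257/322580*y**2 - 11688447/645160*y + 24294961/645160 to the basis.

S(f_1,h_4): lcm = x*y. S = 8/3*x - 295/506*y**4 + 589/460*y**3 + 3205/3036*y**2 - 12447/2530*y + 35/6.
  leading term x: subtract (-144/253)·h_4 from 8/3*x - 295/506*y**4 + 589/460*y**3 + 3205/3036*y**2 - 12447/2530*y + 35/6 → -295/506*y**4 - 181/660*y**3 + 22619/5060*y**2 + 17759/7590*y - 45181/7590
  leading term y**4: subtract (9558/370967*y)·h_5 from -295/506*y**4 - 181/660*y**3 + 22619/5060*y**2 + 17759/7590*y - 45181/7590 → -23353001/61209555*y**3 + 10213689/3709670*y**2 + 219189307/61209555*y - 45181/7590
  leading term y**3: subtract (2522124108/149583168575)·h_5 from -23353001/61209555*y**3 + 10213689/3709670*y**2 + 219189307/61209555*y - 45181/7590 → 2006698150764/747915842875*y**2 + 3675864970431/1495831685750*y - 7689261271959/1495831685750
  leading term y**2: subtract (-8026792603056/58457508487975)·h_6 from 2006698150764/747915842875*y**2 + 3675864970431/1495831685750*y - 7689261271959/1495831685750 → -17686364578029/584575084879750*y + 17686364578029/584575084879750
  leading term y: no divisor's leading term divides it; move -17686364578029/584575084879750*y to the remainder.
  leading term 1: no divisor's leading term divides it; move 17686364578029/584575084879750 to the remainder.
  remainder -17686364578029/584575084879750*y + 17686364578029/584575084879750 ≠ 0; add h_7 = -17686364578029/584575084879750*y + 17686364578029/584575084879750 to the basis.

The other S-polynomials (S(f_2,h_4), S(f_3,h_4), S(f_1,h_5), S(f_2,h_5), S(f_3,h_5), S(h_4,h_5), S(f_1,h_6), S(f_2,h_6), S(f_3,h_6), S(h_4,h_6), S(h_5,h_6), S(f_1,h_7), S(f_2,h_7), S(f_3,h_7), S(h_4,h_7), S(h_5,h_7), S(h_6,h_7)) all reduce to 0 modulo the current basis, so we have a Gröbner basis.
Inter-reduce: drop elements whose leading term is divisible by another's, tail-reduce, and make monic.
Reduced Gröbner basis: {x + 1, y - 1}.
Label its elements g_1 = x + 1, g_2 = y - 1.

Reduce p = -6*x + 7*y**2 - 13 modulo G:
  leading term x: subtract (-6)·g_1 from -6*x + 7*y**2 - 13 → 7*y**2 - 7
  leading term y**2: subtract (7*y)·g_2 from 7*y**2 - 7 → 7*y - 7
  leading term y: subtract (7)·g_2 from 7*y - 7 → 0
  normal form = 0.
Since the normal form is 0, p ∈ I.

-6*x + 7*y**2 - 13 lies in I (it reduces to 0).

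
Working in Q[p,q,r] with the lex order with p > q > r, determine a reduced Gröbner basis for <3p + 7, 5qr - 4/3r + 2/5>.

f_1 = 3p + 7, LT = p.
f_2 = 5qr - 4/3r + 2/5, LT = qr.

The S-polynomials (S(f_1,f_2)) all reduce to 0 modulo the current basis, so we have a Gröbner basis.

G = {p + 7/3, qr - 4/15r + 2/25}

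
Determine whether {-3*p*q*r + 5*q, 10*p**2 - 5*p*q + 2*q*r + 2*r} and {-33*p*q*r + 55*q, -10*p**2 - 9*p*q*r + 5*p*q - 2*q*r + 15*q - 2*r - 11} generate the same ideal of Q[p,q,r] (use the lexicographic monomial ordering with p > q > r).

No, the ideals differ.

Since reduced Gröbner bases are canonical representatives of ideals under a given ordering, it suffices to compute and compare them.
Buchberger on the first generating set:
f_1 = -3*p*q*r + 5*q, LT = p*q*r.
f_2 = 10*p**2 - 5*p*q + 2*q*r + 2*r, LT = p**2.

S(f_1,f_2): lcm = p**2*q*r. S = 1/2*p*q**2*r - 5/3*p*q - 1/5*q**2*r**2 - 1/5*q*r**2.
  leading term p*q**2*r: subtract (-1/6*q)·f_1 from 1/2*p*q**2*r - 5/3*p*q - 1/5*q**2*r**2 - 1/5*q*r**2 → -5/3*p*q - 1/5*q**2*r**2 + 5/6*q**2 - 1/5*q*r**2
  leading term p*q: no divisor's leading term divides it; move -5/3*p*q to the remainder.
  leading term q**2*r**2: no divisor's leading term divides it; move -1/5*q**2*r**2 to the remainder.
  leading term q**2: no divisor's leading term divides it; move 5/6*q**2 to the remainder.
  leading term q*r**2: no divisor's leading term divides it; move -1/5*q*r**2 to the remainder.
  remainder -5/3*p*q - 1/5*q**2*r**2 + 5/6*q**2 - 1/5*q*r**2 ≠ 0; add g_3 = -5/3*p*q - 1/5*q**2*r**2 + 5/6*q**2 - 1/5*q*r**2 to the basis.

S(f_1,g_3): lcm = p*q*r. S = -3/25*q**2*r**3 + 1/2*q**2*r - 3/25*q*r**3 - 5/3*q.
  leading term q**2*r**3: no divisor's leading term divides it; move -3/25*q**2*r**3 to the remainder.
  leading term q**2*r: no divisor's leading term divides it; move 1/2*q**2*r to the remainder.
  leading term q*r**3: no divisor's leading term divides it; move -3/25*q*r**3 to the remainder.
  leading term q: no divisor's leading term divides it; move -5/3*q to the remainder.
  remainder -3/25*q**2*r**3 + 1/2*q**2*r - 3/25*q*r**3 - 5/3*q ≠ 0; add g_4 = -3/25*q**2*r**3 + 1/2*q**2*r - 3/25*q*r**3 - 5/3*q to the basis.

The other S-polynomials (S(f_2,g_3), S(f_1,g_4), S(f_2,g_4), S(g_3,g_4)) all reduce to 0 modulo the current basis, so we have a Gröbner basis.
Inter-reduce: drop elements whose leading term is divisible by another's, tail-reduce, and make monic.
Reduced Gröbner basis: {p**2 + 3/50*q**2*r**2 - 1/4*q**2 + 3/50*q*r**2 + 1/5*q*r + 1/5*r, p*q + 3/25*q**2*r**2 - 1/2*q**2 + 3/25*q*r**2, q**2*r**3 - 25/6*q**2*r + q*r**3 + 125/9*q}.

Buchberger on the second generating set:
h_1 = -33*p*q*r + 55*q, LT = p*q*r.
h_2 = -10*p**2 - 9*p*q*r + 5*p*q - 2*q*r + 15*q - 2*r - 11, LT = p**2.

S(h_1,h_2): lcm = p**2*q*r. S = -9/10*p*q**2*r**2 + 1/2*p*q**2*r - 5/3*p*q - 1/5*q**2*r**2 + 3/2*q**2*r - 1/5*q*r**2 - 11/10*q*r.
  leading term p*q**2*r**2: subtract (3/110*q*r)·h_1 from -9/10*p*q**2*r**2 + 1/2*p*q**2*r - 5/3*p*q - 1/5*q**2*r**2 + 3/2*q**2*r - 1/5*q*r**2 - 11/10*q*r → 1/2*p*q**2*r - 5/3*p*q - 1/5*q**2*r**2 - 1/5*q*r**2 - 11/10*q*r
  leading term p*q**2*r: subtract (-1/66*q)·h_1 from 1/2*p*q**2*r - 5/3*p*q - 1/5*q**2*r**2 - 1/5*q*r**2 - 11/10*q*r → -5/3*p*q - 1/5*q**2*r**2 + 5/6*q**2 - 1/5*q*r**2 - 11/10*q*r
  leading term p*q: no divisor's leading term divides it; move -5/3*p*q to the remainder.
  leading term q**2*r**2: no divisor's leading term divides it; move -1/5*q**2*r**2 to the remainder.
  leading term q**2: no divisor's leading term divides it; move 5/6*q**2 to the remainder.
  leading term q*r**2: no divisor's leading term divides it; move -1/5*q*r**2 to the remainder.
  leading term q*r: no divisor's leading term divides it; move -11/10*q*r to the remainder.
  remainder -5/3*p*q - 1/5*q**2*r**2 + 5/6*q**2 - 1/5*q*r**2 - 11/10*q*r ≠ 0; add k_3 = -5/3*p*q - 1/5*q**2*r**2 + 5/6*q**2 - 1/5*q*r**2 - 11/10*q*r to the basis.

S(h_1,k_3): lcm = p*q*r. S = -3/25*q**2*r**3 + 1/2*q**2*r - 3/25*q*r**3 - 33/50*q*r**2 - 5/3*q.
  leading term q**2*r**3: no divisor's leading term divides it; move -3/25*q**2*r**3 to the remainder.
  leading term q**2*r: no divisor's leading term divides it; move 1/2*q**2*r to the remainder.
  leading term q*r**3: no divisor's leading term divides it; move -3/25*q*r**3 to the remainder.
  leading term q*r**2: no divisor's leading term divides it; move -33/50*q*r**2 to the remainder.
  leading term q: no divisor's leading term divides it; move -5/3*q to the remainder.
  remainder -3/25*q**2*r**3 + 1/2*q**2*r - 3/25*q*r**3 - 33/50*q*r**2 - 5/3*q ≠ 0; add k_4 = -3/25*q**2*r**3 + 1/2*q**2*r - 3/25*q*r**3 - 33/50*q*r**2 - 5/3*q to the basis.

The other S-polynomials (S(h_2,k_3), S(h_1,k_4), S(h_2,k_4), S(k_3,k_4)) all reduce to 0 modulo the current basis, so we have a Gröbner basis.
Inter-reduce: drop elements whose leading term is divisible by another's, tail-reduce, and make monic.
Reduced Gröbner basis: {p**2 + 3/50*q**2*r**2 - 1/4*q**2 + 3/50*q*r**2 + 53/100*q*r + 1/5*r + 11/10, p*q + 3/25*q**2*r**2 - 1/2*q**2 + 3/25*q*r**2 + 33/50*q*r, q**2*r**3 - 25/6*q**2*r + q*r**3 + 11/2*q*r**2 + 125/9*q}.

Since the reduced bases disagree, the two ideals are not the same.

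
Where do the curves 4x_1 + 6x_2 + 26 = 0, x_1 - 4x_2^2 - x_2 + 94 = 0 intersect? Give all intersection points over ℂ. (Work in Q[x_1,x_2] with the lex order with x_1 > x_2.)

Compute a lex Gröbner basis by Buchberger's algorithm.
f_1 = 4x_1 + 6x_2 + 26, LT = x_1.
f_2 = x_1 - 4x_2^2 - x_2 + 94, LT = x_1.

S(f_1,f_2): lcm = x_1. S = 4x_2^2 + 5/2x_2 - 175/2.
  leading term x_2^2: no divisor's leading term divides it; move 4x_2^2 to the remainder.
  leading term x_2: no divisor's leading term divides it; move 5/2x_2 to the remainder.
  leading term 1: no divisor's leading term divides it; move -175/2 to the remainder.
  remainder 4x_2^2 + 5/2x_2 - 175/2 ≠ 0; add h_3 = 4x_2^2 + 5/2x_2 - 175/2 to the basis.

The other S-polynomials (S(f_1,h_3), S(f_2,h_3)) all reduce to 0 modulo the current basis, so we have a Gröbner basis.
Inter-reduce: drop elements whose leading term is divisible by another's, tail-reduce, and make monic.
Reduced Gröbner basis: {x_1 + 3/2x_2 + 13/2, x_2^2 + 5/8x_2 - 175/8}.

Since the basis is lex-ordered, x_2^2 + 5/8x_2 - 175/8 is univariate in x_2. Its roots are {-5, 35/8}. Back-substituting each root into the other basis elements fixes the other coordinates.
  x_2 = -5: the earlier basis element becomes x_1 - 1 = 0, giving x_1 = 1 — point (1, -5).
  x_2 = 35/8: the earlier basis element becomes x_1 + 209/16 = 0, giving x_1 = -209/16 — point (-209/16, 35/8).

{(1, -5), (-209/16, 35/8)}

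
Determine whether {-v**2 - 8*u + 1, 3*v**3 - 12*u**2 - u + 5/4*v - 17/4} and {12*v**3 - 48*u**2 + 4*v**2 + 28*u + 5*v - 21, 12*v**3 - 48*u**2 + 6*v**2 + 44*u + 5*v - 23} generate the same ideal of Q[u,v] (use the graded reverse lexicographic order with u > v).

Two ideals are equal iff their reduced Gröbner bases coincide (the reduced basis is unique for a fixed ordering).
Buchberger on the first generating set:
f_1 = -v**2 - 8*u + 1, LT = v**2.
f_2 = 3*v**3 - 12*u**2 - u + 5/4*v - 17/4, LT = v**3.

S(f_1,f_2): lcm = v**3. S = 4*u**2 + 8*u*v + 1/3*u - 17/12*v + 17/12.
  leading term u**2: no divisor's leading term divides it; move 4*u**2 to the remainder.
  leading term u*v: no divisor's leading term divides it; move 8*u*v to the remainder.
  leading term u: no divisor's leading term divides it; move 1/3*u to the remainder.
  leading term v: no divisor's leading term divides it; move -17/12*v to the remainder.
  leading term 1: no divisor's leading term divides it; move 17/12 to the remainder.
  remainder 4*u**2 + 8*u*v + 1/3*u - 17/12*v + 17/12 ≠ 0; add g_3 = 4*u**2 + 8*u*v + 1/3*u - 17/12*v + 17/12 to the basis.

The other S-polynomials (S(f_1,g_3), S(f_2,g_3)) all reduce to 0 modulo the current basis, so we have a Gröbner basis.
Inter-reduce: drop elements whose leading term is divisible by another's, tail-reduce, and make monic.
Reduced Gröbner basis: {u**2 + 2*u*v + 1/12*u - 17/48*v + 17/48, v**2 + 8*u - 1}.

Buchberger on the second generating set:
h_1 = 12*v**3 - 48*u**2 + 4*v**2 + 28*u + 5*v - 21, LT = v**3.
h_2 = 12*v**3 - 48*u**2 + 6*v**2 + 44*u + 5*v - 23, LT = v**3.

S(h_1,h_2): lcm = v**3. S = -1/6*v**2 - 4/3*u + 1/6.
  leading term v**2: no divisor's leading term divides it; move -1/6*v**2 to the remainder.
  leading term u: no divisor's leading term divides it; move -4/3*u to the remainder.
  leading term 1: no divisor's leading term divides it; move 1/6 to the remainder.
  remainder -1/6*v**2 - 4/3*u + 1/6 ≠ 0; add k_3 = -1/6*v**2 - 4/3*u + 1/6 to the basis.

S(h_1,k_3): lcm = v**3. S = -4*u**2 - 8*u*v + 1/3*v**2 + 7/3*u + 17/12*v - 7/4.
  leading term u**2: no divisor's leading term divides it; move -4*u**2 to the remainder.
  leading term u*v: no divisor's leading term divides it; move -8*u*v to the remainder.
  leading term v**2: subtract (-2)·k_3 from 1/3*v**2 + 7/3*u + 17/12*v - 7/4 → -1/3*u + 17/12*v - 17/12
  leading term u: no divisor's leading term divides it; move -1/3*u to the remainder.
  leading term v: no divisor's leading term divides it; move 17/12*v to the remainder.
  leading term 1: no divisor's leading term divides it; move -17/12 to the remainder.
  remainder -4*u**2 - 8*u*v - 1/3*u + 17/12*v - 17/12 ≠ 0; add k_4 = -4*u**2 - 8*u*v - 1/3*u + 17/12*v - 17/12 to the basis.

The other S-polynomials (S(h_2,k_3), S(h_1,k_4), S(h_2,k_4), S(k_3,k_4)) all reduce to 0 modulo the current basis, so we have a Gröbner basis.
Inter-reduce: drop elements whose leading term is divisible by another's, tail-reduce, and make monic.
Reduced Gröbner basis: {u**2 + 2*u*v + 1/12*u - 17/48*v + 17/48, v**2 + 8*u - 1}.

These coincide, so the ideals are equal.

Yes, the ideals are equal.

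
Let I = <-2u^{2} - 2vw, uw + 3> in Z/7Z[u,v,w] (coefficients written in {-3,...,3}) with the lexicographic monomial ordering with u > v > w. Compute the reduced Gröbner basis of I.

G = {u + 2vw^{2}, vw^{3} + 2}

f_1 = -2u^{2} - 2vw, LT = u^{2}.
f_2 = uw + 3, LT = uw.

S(f_1,f_2): lcm = u^{2}w. S = -3u + vw^{2}.
  leading term u: no divisor's leading term divides it; move -3u to the remainder.
  leading term vw^{2}: no divisor's leading term divides it; move vw^{2} to the remainder.
  remainder -3u + vw^{2} ≠ 0; add g_3 = -3u + vw^{2} to the basis.

S(f_2,g_3): lcm = uw. S = -2vw^{3} + 3.
  leading term vw^{3}: no divisor's leading term divides it; move -2vw^{3} to the remainder.
  leading term 1: no divisor's leading term divides it; move 3 to the remainder.
  remainder -2vw^{3} + 3 ≠ 0; add g_4 = -2vw^{3} + 3 to the basis.

The other S-polynomials (S(f_1,g_3), S(f_1,g_4), S(f_2,g_4), S(g_3,g_4)) all reduce to 0 modulo the current basis, so we have a Gröbner basis.
Inter-reduce: drop elements whose leading term is divisible by another's, tail-reduce, and make monic.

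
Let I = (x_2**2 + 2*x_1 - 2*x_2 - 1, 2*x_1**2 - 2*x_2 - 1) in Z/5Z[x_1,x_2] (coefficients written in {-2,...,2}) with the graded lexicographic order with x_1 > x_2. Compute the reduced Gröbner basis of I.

G = {x_1**2 - x_2 + 2, x_2**2 + 2*x_1 - 2*x_2 - 1}

f_1 = x_2**2 + 2*x_1 - 2*x_2 - 1, LT = x_2**2.
f_2 = 2*x_1**2 - 2*x_2 - 1, LT = x_1**2.

The S-polynomials (S(f_1,f_2)) all reduce to 0 modulo the current basis, so we have a Gröbner basis.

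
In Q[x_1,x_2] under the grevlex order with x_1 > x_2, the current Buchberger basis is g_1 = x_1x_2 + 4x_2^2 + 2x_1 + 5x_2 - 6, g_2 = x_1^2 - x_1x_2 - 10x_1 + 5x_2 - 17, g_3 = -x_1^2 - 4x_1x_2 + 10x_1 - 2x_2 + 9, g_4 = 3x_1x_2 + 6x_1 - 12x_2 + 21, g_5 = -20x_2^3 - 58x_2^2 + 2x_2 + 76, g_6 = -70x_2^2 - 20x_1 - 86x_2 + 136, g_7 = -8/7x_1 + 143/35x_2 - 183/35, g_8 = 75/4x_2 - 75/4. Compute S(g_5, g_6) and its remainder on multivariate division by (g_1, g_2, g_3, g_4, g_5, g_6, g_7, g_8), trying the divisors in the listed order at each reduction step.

lcm(LM(g_5), LM(g_6)) = x_2^3.
S = (lcm/LT(g_5))·g_5 − (lcm/LT(g_6))·g_6 = -2/7x_1x_2 + 117/70x_2^2 + 129/70x_2 - 19/5.
Reduce S modulo (g_1, g_2, g_3, g_4, g_5, g_6, g_7, g_8) in that order:
  leading term x_1x_2: subtract (-2/7)·g_1 from -2/7x_1x_2 + 117/70x_2^2 + 129/70x_2 - 19/5 → 197/70x_2^2 + 4/7x_1 + 229/70x_2 - 193/35
  leading term x_2^2: subtract (-197/4900)·g_6 from 197/70x_2^2 + 4/7x_1 + 229/70x_2 - 193/35 → -57/245x_1 - 228/1225x_2 - 57/1225
  leading term x_1: subtract (57/280)·g_7 from -57/245x_1 - 228/1225x_2 - 57/1225 → -57/56x_2 + 57/56
  leading term x_2: subtract (-19/350)·g_8 from -57/56x_2 + 57/56 → 0
The remainder is 0, so this S-polynomial contributes no new basis element.

S(g_5, g_6) = -2/7x_1x_2 + 117/70x_2^2 + 129/70x_2 - 19/5; remainder on division = 0.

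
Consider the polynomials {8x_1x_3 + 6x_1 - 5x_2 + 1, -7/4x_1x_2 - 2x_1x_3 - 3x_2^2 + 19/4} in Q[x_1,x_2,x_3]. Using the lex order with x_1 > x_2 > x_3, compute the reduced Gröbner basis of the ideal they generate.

f_1 = 8x_1x_3 + 6x_1 - 5x_2 + 1, LT = x_1x_3.
f_2 = -7/4x_1x_2 - 2x_1x_3 - 3x_2^2 + 19/4, LT = x_1x_2.

S(f_1,f_2): lcm = x_1x_2x_3. S = 3/4x_1x_2 - 8/7x_1x_3^2 - 12/7x_2^2x_3 - 5/8x_2^2 + 1/8x_2 + 19/7x_3.
  leading term x_1x_2: subtract (-3/7)·f_2 from 3/4x_1x_2 - 8/7x_1x_3^2 - 12/7x_2^2x_3 - 5/8x_2^2 + 1/8x_2 + 19/7x_3 → -8/7x_1x_3^2 - 6/7x_1x_3 - 12/7x_2^2x_3 - 107/56x_2^2 + 1/8x_2 + 19/7x_3 + 57/28
  leading term x_1x_3^2: subtract (-1/7x_3)·f_1 from -8/7x_1x_3^2 - 6/7x_1x_3 - 12/7x_2^2x_3 - 107/56x_2^2 + 1/8x_2 + 19/7x_3 + 57/28 → -12/7x_2^2x_3 - 107/56x_2^2 - 5/7x_2x_3 + 1/8x_2 + 20/7x_3 + 57/28
  leading term x_2^2x_3: no divisor's leading term divides it; move -12/7x_2^2x_3 to the remainder.
  leading term x_2^2: no divisor's leading term divides it; move -107/56x_2^2 to the remainder.
  leading term x_2x_3: no divisor's leading term divides it; move -5/7x_2x_3 to the remainder.
  leading term x_2: no divisor's leading term divides it; move 1/8x_2 to the remainder.
  leading term x_3: no divisor's leading term divides it; move 20/7x_3 to the remainder.
  leading term 1: no divisor's leading term divides it; move 57/28 to the remainder.
  remainder -12/7x_2^2x_3 - 107/56x_2^2 - 5/7x_2x_3 + 1/8x_2 + 20/7x_3 + 57/28 ≠ 0; add g_3 = -12/7x_2^2x_3 - 107/56x_2^2 - 5/7x_2x_3 + 1/8x_2 + 20/7x_3 + 57/28 to the basis.

The other S-polynomials (S(f_1,g_3), S(f_2,g_3)) all reduce to 0 modulo the current basis, so we have a Gröbner basis.

G = {x_1x_2 - 6/7x_1 + 12/7x_2^2 + 5/7x_2 - 20/7, x_1x_3 + 3/4x_1 - 5/8x_2 + 1/8, x_2^2x_3 + 107/96x_2^2 + 5/12x_2x_3 - 7/96x_2 - 5/3x_3 - 19/16}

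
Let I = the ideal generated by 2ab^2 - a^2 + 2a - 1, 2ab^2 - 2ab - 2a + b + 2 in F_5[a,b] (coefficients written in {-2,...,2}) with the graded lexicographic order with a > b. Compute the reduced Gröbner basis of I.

G = {ab^2 - ab - a - 2b + 1, b^3 + 2ab - 2b^2 - a + 1, a^2 - 2ab + a + b - 2}

f_1 = 2ab^2 - a^2 + 2a - 1, LT = ab^2.
f_2 = 2ab^2 - 2ab - 2a + b + 2, LT = ab^2.

S(f_1,f_2): lcm = ab^2. S = 2a^2 + ab + 2a + 2b + 1.
  leading term a^2: no divisor's leading term divides it; move 2a^2 to the remainder.
  leading term ab: no divisor's leading term divides it; move ab to the remainder.
  leading term a: no divisor's leading term divides it; move 2a to the remainder.
  leading term b: no divisor's leading term divides it; move 2b to the remainder.
  leading term 1: no divisor's leading term divides it; move 1 to the remainder.
  remainder 2a^2 + ab + 2a + 2b + 1 ≠ 0; add g_3 = 2a^2 + ab + 2a + 2b + 1 to the basis.

S(f_1,g_3): lcm = a^2b^2. S = 2ab^3 + 2a^3 - ab^2 - b^3 + a^2 + 2b^2 + 2a.
  leading term ab^3: subtract (b)·f_1 from 2ab^3 + 2a^3 - ab^2 - b^3 + a^2 + 2b^2 + 2a → 2a^3 + a^2b - ab^2 - b^3 + a^2 - 2ab + 2b^2 + 2a + b
  leading term a^3: subtract (a)·g_3 from 2a^3 + a^2b - ab^2 - b^3 + a^2 - 2ab + 2b^2 + 2a + b → -ab^2 - b^3 - a^2 + ab + 2b^2 + a + b
  leading term ab^2: subtract (2)·f_1 from -ab^2 - b^3 - a^2 + ab + 2b^2 + a + b → -b^3 + a^2 + ab + 2b^2 + 2a + b + 2
  leading term b^3: no divisor's leading term divides it; move -b^3 to the remainder.
  leading term a^2: subtract (-2)·g_3 from a^2 + ab + 2b^2 + 2a + b + 2 → -2ab + 2b^2 + a - 1
  leading term ab: no divisor's leading term divides it; move -2ab to the remainder.
  leading term b^2: no divisor's leading term divides it; move 2b^2 to the remainder.
  leading term a: no divisor's leading term divides it; move a to the remainder.
  leading term 1: no divisor's leading term divides it; move -1 to the remainder.
  remainder -b^3 - 2ab + 2b^2 + a - 1 ≠ 0; add g_4 = -b^3 - 2ab + 2b^2 + a - 1 to the basis.

The other S-polynomials (S(f_2,g_3), S(f_1,g_4), S(f_2,g_4), S(g_3,g_4)) all reduce to 0 modulo the current basis, so we have a Gröbner basis.
Inter-reduce: drop elements whose leading term is divisible by another's, tail-reduce, and make monic.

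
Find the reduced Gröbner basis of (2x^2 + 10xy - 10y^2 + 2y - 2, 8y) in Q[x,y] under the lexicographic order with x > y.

f_1 = 2x^2 + 10xy - 10y^2 + 2y - 2, LT = x^2.
f_2 = 8y, LT = y.

S(f_1,f_2): leading monomials are coprime, so the S-polynomial reduces to 0 (Buchberger's first criterion).
Every S-polynomial of the final basis reduces to 0, so we have a Gröbner basis.

G = {x^2 - 1, y}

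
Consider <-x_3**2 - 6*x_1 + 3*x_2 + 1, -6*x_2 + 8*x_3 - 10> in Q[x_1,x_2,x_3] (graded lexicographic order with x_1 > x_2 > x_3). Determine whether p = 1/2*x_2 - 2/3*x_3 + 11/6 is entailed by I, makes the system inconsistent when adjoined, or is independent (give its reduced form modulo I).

First compute the reduced Gröbner basis of I by Buchberger's algorithm.
f_1 = -x_3**2 - 6*x_1 + 3*x_2 + 1, LT = x_3**2.
f_2 = -6*x_2 + 8*x_3 - 10, LT = x_2.

The S-polynomials (S(f_1,f_2)) all reduce to 0 modulo the current basis, so we have a Gröbner basis.
Inter-reduce: drop elements whose leading term is divisible by another's, tail-reduce, and make monic.
Reduced Gröbner basis: {x_3**2 + 6*x_1 - 4*x_3 + 4, x_2 - 4/3*x_3 + 5/3}.
Label its elements g_1 = x_3**2 + 6*x_1 - 4*x_3 + 4, g_2 = x_2 - 4/3*x_3 + 5/3.

Reduce p = 1/2*x_2 - 2/3*x_3 + 11/6 modulo G:
  leading term x_2: subtract (1/2)·g_2 from 1/2*x_2 - 2/3*x_3 + 11/6 → 1
  leading term 1: no divisor's leading term divides it; move 1 to the remainder.
  normal form = 1.
The normal form is nonzero, so p ∉ I. Since p minus its normal form lies in I, I + (p) = I + (r) where r = 1; decide whether this ideal is the whole ring.
Here r = 1 is a nonzero constant, hence a unit: 1 ∈ I + (p), the Gröbner basis of I + (p) is {1}, and the enlarged system has no common solution — adjoining p is inconsistent.

Adjoining 1/2*x_2 - 2/3*x_3 + 11/6 makes the ideal the whole ring: the system is inconsistent.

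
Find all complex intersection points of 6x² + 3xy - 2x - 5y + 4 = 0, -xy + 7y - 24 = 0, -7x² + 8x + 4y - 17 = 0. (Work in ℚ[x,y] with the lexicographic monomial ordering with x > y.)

{(1, 4)}

Compute a lex Gröbner basis by Buchberger's algorithm.
f_1 = 6x² + 3xy - 2x - 5y + 4, LT = x².
f_2 = -xy + 7y - 24, LT = xy.
f_3 = -7x² + 8x + 4y - 17, LT = x².

S(f_1,f_2): lcm = x²y. S = ½xy² + 20/3xy - 24x - ⅚y² + ⅔y.
  leading term xy²: subtract (-½y)·f_2 from ½xy² + 20/3xy - 24x - ⅚y² + ⅔y → 20/3xy - 24x + 8/3y² - 34/3y
  leading term xy: subtract (-20/3)·f_2 from 20/3xy - 24x + 8/3y² - 34/3y → -24x + 8/3y² + 106/3y - 160
  leading term x: no divisor's leading term divides it; move -24x to the remainder.
  leading term y²: no divisor's leading term divides it; move 8/3y² to the remainder.
  leading term y: no divisor's leading term divides it; move 106/3y to the remainder.
  leading term 1: no divisor's leading term divides it; move -160 to the remainder.
  remainder -24x + 8/3y² + 106/3y - 160 ≠ 0; add h_4 = -24x + 8/3y² + 106/3y - 160 to the basis.

S(f_1,f_3): lcm = x². S = ½xy + 17/21x - 11/42y - 37/21.
  leading term xy: subtract (-½)·f_2 from ½xy + 17/21x - 11/42y - 37/21 → 17/21x + 68/21y - 289/21
  leading term x: subtract (-17/504)·h_4 from 17/21x + 68/21y - 289/21 → 17/189y² + 3349/756y - 1207/63
  leading term y²: no divisor's leading term divides it; move 17/189y² to the remainder.
  leading term y: no divisor's leading term divides it; move 3349/756y to the remainder.
  leading term 1: no divisor's leading term divides it; move -1207/63 to the remainder.
  remainder 17/189y² + 3349/756y - 1207/63 ≠ 0; add h_5 = 17/189y² + 3349/756y - 1207/63 to the basis.

S(f_2,f_3): lcm = x²y. S = -41/7xy + 24x + 4/7y² - 17/7y.
  leading term xy: subtract (41/7)·f_2 from -41/7xy + 24x + 4/7y² - 17/7y → 24x + 4/7y² - 304/7y + 984/7
  leading term x: subtract (-1)·h_4 from 24x + 4/7y² - 304/7y + 984/7 → 68/21y² - 170/21y - 136/7
  leading term y²: subtract (36)·h_5 from 68/21y² - 170/21y - 136/7 → -1173/7y + 4692/7
  leading term y: no divisor's leading term divides it; move -1173/7y to the remainder.
  leading term 1: no divisor's leading term divides it; move 4692/7 to the remainder.
  remainder -1173/7y + 4692/7 ≠ 0; add h_6 = -1173/7y + 4692/7 to the basis.

S(f_1,h_4): lcm = x². S = 1/9xy² + 71/36xy - 7x - ⅚y + ⅔.
  leading term xy²: subtract (-1/9y)·f_2 from 1/9xy² + 71/36xy - 7x - ⅚y + ⅔ → 71/36xy - 7x + 7/9y² - 7/2y + ⅔
  leading term xy: subtract (-71/36)·f_2 from 71/36xy - 7x + 7/9y² - 7/2y + ⅔ → -7x + 7/9y² + 371/36y - 140/3
  leading term x: subtract (7/24)·h_4 from -7x + 7/9y² + 371/36y - 140/3 → 0
  remainder 0.

S(f_2,h_4): lcm = xy. S = 1/9y³ + 53/36y² - 41/3y + 24.
  leading term y³: subtract (21/17y)·h_5 from 1/9y³ + 53/36y² - 41/3y + 24 → -4y² + 10y + 24
  leading term y²: subtract (-756/17)·h_5 from -4y² + 10y + 24 → 207y - 828
  leading term y: subtract (-21/17)·h_6 from 207y - 828 → 0
  remainder 0.

S(f_3,h_4): lcm = x². S = 1/9xy² + 53/36xy - 164/21x - 4/7y + 17/7.
  leading term xy²: subtract (-1/9y)·f_2 from 1/9xy² + 53/36xy - 164/21x - 4/7y + 17/7 → 53/36xy - 164/21x + 7/9y² - 68/21y + 17/7
  leading term xy: subtract (-53/36)·f_2 from 53/36xy - 164/21x + 7/9y² - 68/21y + 17/7 → -164/21x + 7/9y² + 1781/252y - 691/21
  leading term x: subtract (41/126)·h_4 from -164/21x + 7/9y² + 1781/252y - 691/21 → -17/189y² - 3349/756y + 1207/63
  leading term y²: subtract (-1)·h_5 from -17/189y² - 3349/756y + 1207/63 → 0
  remainder 0.

S(f_1,h_5): leading monomials are coprime, so the S-polynomial reduces to 0 (Buchberger's first criterion).
S(f_2,h_5): lcm = xy². S = -197/4xy + 213x - 7y² + 24y.
  leading term xy: subtract (197/4)·f_2 from -197/4xy + 213x - 7y² + 24y → 213x - 7y² - 1283/4y + 1182
  leading term x: subtract (-71/8)·h_4 from 213x - 7y² - 1283/4y + 1182 → 50/3y² - 43/6y - 238
  leading term y²: subtract (3150/17)·h_5 from 50/3y² - 43/6y - 238 → -828y + 3312
  leading term y: subtract (84/17)·h_6 from -828y + 3312 → 0
  remainder 0.

S(f_3,h_5): leading monomials are coprime, so the S-polynomial reduces to 0 (Buchberger's first criterion).
S(h_4,h_5): leading monomials are coprime, so the S-polynomial reduces to 0 (Buchberger's first criterion).
S(f_1,h_6): leading monomials are coprime, so the S-polynomial reduces to 0 (Buchberger's first criterion).
S(f_2,h_6): lcm = xy. S = 4x - 7y + 24.
  leading term x: subtract (-⅙)·h_4 from 4x - 7y + 24 → 4/9y² - 10/9y - 8/3
  leading term y²: subtract (84/17)·h_5 from 4/9y² - 10/9y - 8/3 → -23y + 92
  leading term y: subtract (7/51)·h_6 from -23y + 92 → 0
  remainder 0.

S(f_3,h_6): leading monomials are coprime, so the S-polynomial reduces to 0 (Buchberger's first criterion).
S(h_4,h_6): leading monomials are coprime, so the S-polynomial reduces to 0 (Buchberger's first criterion).
S(h_5,h_6): lcm = y². S = 213/4y - 213.
  leading term y: subtract (-497/1564)·h_6 from 213/4y - 213 → 0
  remainder 0.

Every S-polynomial of the final basis reduces to 0, so we have a Gröbner basis.
Inter-reduce: drop elements whose leading term is divisible by another's, tail-reduce, and make monic.
Reduced Gröbner basis: {x - 1, y - 4}.

Since the basis is lex-ordered, y - 4 is univariate in y. Its roots are {4}. Back-substituting each root into the other basis elements fixes the other coordinates.
  y = 4: the earlier basis element becomes x - 1 = 0, giving x = 1 — point (1, 4).
Substituting each solution back into the original system confirms all equations vanish.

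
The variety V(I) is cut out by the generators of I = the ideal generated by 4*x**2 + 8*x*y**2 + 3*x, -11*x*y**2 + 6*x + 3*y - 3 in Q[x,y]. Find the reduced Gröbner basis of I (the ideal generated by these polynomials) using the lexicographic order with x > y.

The reduced Gröbner basis is the canonical form of the ideal for this ordering.

f_1 = 4*x**2 + 8*x*y**2 + 3*x, LT = x**2.
f_2 = -11*x*y**2 + 6*x + 3*y - 3, LT = x*y**2.

S(f_1,f_2): lcm = x**2*y**2. S = 6/11*x**2 + 2*x*y**4 + 3/4*x*y**2 + 3/11*x*y - 3/11*x.
  leading term x**2: subtract (3/22)·f_1 from 6/11*x**2 + 2*x*y**4 + 3/4*x*y**2 + 3/11*x*y - 3/11*x → 2*x*y**4 - 15/44*x*y**2 + 3/11*x*y - 15/22*x
  leading term x*y**4: subtract (-2/11*y**2)·f_2 from 2*x*y**4 - 15/44*x*y**2 + 3/11*x*y - 15/22*x → 3/4*x*y**2 + 3/11*x*y - 15/22*x + 6/11*y**3 - 6/11*y**2
  leading term x*y**2: subtract (-3/44)·f_2 from 3/4*x*y**2 + 3/11*x*y - 15/22*x + 6/11*y**3 - 6/11*y**2 → 3/11*x*y - 3/11*x + 6/11*y**3 - 6/11*y**2 + 9/44*y - 9/44
  leading term x*y: no divisor's leading term divides it; move 3/11*x*y to the remainder.
  leading term x: no divisor's leading term divides it; move -3/11*x to the remainder.
  leading term y**3: no divisor's leading term divides it; move 6/11*y**3 to the remainder.
  leading term y**2: no divisor's leading term divides it; move -6/11*y**2 to the remainder.
  leading term y: no divisor's leading term divides it; move 9/44*y to the remainder.
  leading term 1: no divisor's leading term divides it; move -9/44 to the remainder.
  remainder 3/11*x*y - 3/11*x + 6/11*y**3 - 6/11*y**2 + 9/44*y - 9/44 ≠ 0; add g_3 = 3/11*x*y - 3/11*x + 6/11*y**3 - 6/11*y**2 + 9/44*y - 9/44 to the basis.

S(f_2,g_3): lcm = x*y**2. S = x*y - 6/11*x - 2*y**4 + 2*y**3 - 3/4*y**2 + 21/44*y + 3/11.
  leading term x*y: subtract (11/3)·g_3 from x*y - 6/11*x - 2*y**4 + 2*y**3 - 3/4*y**2 + 21/44*y + 3/11 → 5/11*x - 2*y**4 + 5/4*y**2 - 3/11*y + 45/44
  leading term x: no divisor's leading term divides it; move 5/11*x to the remainder.
  leading term y**4: no divisor's leading term divides it; move -2*y**4 to the remainder.
  leading term y**2: no divisor's leading term divides it; move 5/4*y**2 to the remainder.
  leading term y: no divisor's leading term divides it; move -3/11*y to the remainder.
  leading term 1: no divisor's leading term divides it; move 45/44 to the remainder.
  remainder 5/11*x - 2*y**4 + 5/4*y**2 - 3/11*y + 45/44 ≠ 0; add g_4 = 5/11*x - 2*y**4 + 5/4*y**2 - 3/11*y + 45/44 to the basis.

S(f_2,g_4): lcm = x*y**2. S = -6/11*x + 22/5*y**6 - 11/4*y**4 + 3/5*y**3 - 9/4*y**2 - 3/11*y + 3/11.
  leading term x: subtract (-6/5)·g_4 from -6/11*x + 22/5*y**6 - 11/4*y**4 + 3/5*y**3 - 9/4*y**2 - 3/11*y + 3/11 → 22/5*y**6 - 103/20*y**4 + 3/5*y**3 - 3/4*y**2 - 3/5*y + 3/2
  leading term y**6: no divisor's leading term divides it; move 22/5*y**6 to the remainder.
  leading term y**4: no divisor's leading term divides it; move -103/20*y**4 to the remainder.
  leading term y**3: no divisor's leading term divides it; move 3/5*y**3 to the remainder.
  leading term y**2: no divisor's leading term divides it; move -3/4*y**2 to the remainder.
  leading term y: no divisor's leading term divides it; move -3/5*y to the remainder.
  leading term 1: no divisor's leading term divides it; move 3/2 to the remainder.
  remainder 22/5*y**6 - 103/20*y**4 + 3/5*y**3 - 3/4*y**2 - 3/5*y + 3/2 ≠ 0; add g_5 = 22/5*y**6 - 103/20*y**4 + 3/5*y**3 - 3/4*y**2 - 3/5*y + 3/2 to the basis.

S(g_3,g_4): lcm = x*y. S = -x + 22/5*y**5 - 3/4*y**3 - 7/5*y**2 - 3/2*y - 3/4.
  leading term x: subtract (-11/5)·g_4 from -x + 22/5*y**5 - 3/4*y**3 - 7/5*y**2 - 3/2*y - 3/4 → 22/5*y**5 - 22/5*y**4 - 3/4*y**3 + 27/20*y**2 - 21/10*y + 3/2
  leading term y**5: no divisor's leading term divides it; move 22/5*y**5 to the remainder.
  leading term y**4: no divisor's leading term divides it; move -22/5*y**4 to the remainder.
  leading term y**3: no divisor's leading term divides it; move -3/4*y**3 to the remainder.
  leading term y**2: no divisor's leading term divides it; move 27/20*y**2 to the remainder.
  leading term y: no divisor's leading term divides it; move -21/10*y to the remainder.
  leading term 1: no divisor's leading term divides it; move 3/2 to the remainder.
  remainder 22/5*y**5 - 22/5*y**4 - 3/4*y**3 + 27/20*y**2 - 21/10*y + 3/2 ≠ 0; add g_6 = 22/5*y**5 - 22/5*y**4 - 3/4*y**3 + 27/20*y**2 - 21/10*y + 3/2 to the basis.

The other S-polynomials (S(f_1,g_3), S(f_1,g_4), S(f_1,g_5), S(f_2,g_5), S(g_3,g_5), S(g_4,g_5), S(f_1,g_6), S(f_2,g_6), S(g_3,g_6), S(g_4,g_6), S(g_5,g_6)) all reduce to 0 modulo the current basis, so we have a Gröbner basis.
Inter-reduce: drop elements whose leading term is divisible by another's, tail-reduce, and make monic.

G = {x - 22/5*y**4 + 11/4*y**2 - 3/5*y + 9/4, y**5 - y**4 - 15/88*y**3 + 27/88*y**2 - 21/44*y + 15/44}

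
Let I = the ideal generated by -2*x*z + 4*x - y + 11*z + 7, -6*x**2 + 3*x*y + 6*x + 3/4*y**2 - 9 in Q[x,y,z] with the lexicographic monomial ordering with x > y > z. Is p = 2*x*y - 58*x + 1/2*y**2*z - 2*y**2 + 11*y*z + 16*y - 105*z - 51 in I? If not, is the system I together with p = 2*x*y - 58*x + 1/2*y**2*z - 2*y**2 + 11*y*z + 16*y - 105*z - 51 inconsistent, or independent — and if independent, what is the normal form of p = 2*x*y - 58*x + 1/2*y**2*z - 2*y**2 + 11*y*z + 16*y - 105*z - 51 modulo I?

2*x*y - 58*x + 1/2*y**2*z - 2*y**2 + 11*y*z + 16*y - 105*z - 51 lies in I (it reduces to 0).

First compute the reduced Gröbner basis of I by Buchberger's algorithm.
f_1 = -2*x*z + 4*x - y + 11*z + 7, LT = x*z.
f_2 = -6*x**2 + 3*x*y + 6*x + 3/4*y**2 - 9, LT = x**2.

S(f_1,f_2): lcm = x**2*z. S = -2*x**2 + 1/2*x*y*z + 1/2*x*y - 9/2*x*z - 7/2*x + 1/8*y**2*z - 3/2*z.
  leading term x**2: subtract (1/3)·f_2 from -2*x**2 + 1/2*x*y*z + 1/2*x*y - 9/2*x*z - 7/2*x + 1/8*y**2*z - 3/2*z → 1/2*x*y*z - 1/2*x*y - 9/2*x*z - 11/2*x + 1/8*y**2*z - 1/4*y**2 - 3/2*z + 3
  leading term x*y*z: subtract (-1/4*y)·f_1 from 1/2*x*y*z - 1/2*x*y - 9/2*x*z - 11/2*x + 1/8*y**2*z - 1/4*y**2 - 3/2*z + 3 → 1/2*x*y - 9/2*x*z - 11/2*x + 1/8*y**2*z - 1/2*y**2 + 11/4*y*z + 7/4*y - 3/2*z + 3
  leading term x*y: no divisor's leading term divides it; move 1/2*x*y to the remainder.
  leading term x*z: subtract (9/4)·f_1 from -9/2*x*z - 11/2*x + 1/8*y**2*z - 1/2*y**2 + 11/4*y*z + 7/4*y - 3/2*z + 3 → -29/2*x + 1/8*y**2*z - 1/2*y**2 + 11/4*y*z + 4*y - 105/4*z - 51/4
  leading term x: no divisor's leading term divides it; move -29/2*x to the remainder.
  leading term y**2*z: no divisor's leading term divides it; move 1/8*y**2*z to the remainder.
  leading term y**2: no divisor's leading term divides it; move -1/2*y**2 to the remainder.
  leading term y*z: no divisor's leading term divides it; move 11/4*y*z to the remainder.
  leading term y: no divisor's leading term divides it; move 4*y to the remainder.
  leading term z: no divisor's leading term divides it; move -105/4*z to the remainder.
  leading term 1: no divisor's leading term divides it; move -51/4 to the remainder.
  remainder 1/2*x*y - 29/2*x + 1/8*y**2*z - 1/2*y**2 + 11/4*y*z + 4*y - 105/4*z - 51/4 ≠ 0; add h_3 = 1/2*x*y - 29/2*x + 1/8*y**2*z - 1/2*y**2 + 11/4*y*z + 4*y - 105/4*z - 51/4 to the basis.

S(f_1,h_3): lcm = x*y*z. S = -2*x*y + 29*x*z - 1/4*y**2*z**2 + y**2*z + 1/2*y**2 - 11/2*y*z**2 - 27/2*y*z - 7/2*y + 105/2*z**2 + 51/2*z.
  leading term x*y: subtract (-4)·h_3 from -2*x*y + 29*x*z - 1/4*y**2*z**2 + y**2*z + 1/2*y**2 - 11/2*y*z**2 - 27/2*y*z - 7/2*y + 105/2*z**2 + 51/2*z → 29*x*z - 58*x - 1/4*y**2*z**2 + 3/2*y**2*z - 3/2*y**2 - 11/2*y*z**2 - 5/2*y*z + 25/2*y + 105/2*z**2 - 159/2*z - 51
  leading term x*z: subtract (-29/2)·f_1 from 29*x*z - 58*x - 1/4*y**2*z**2 + 3/2*y**2*z - 3/2*y**2 - 11/2*y*z**2 - 5/2*y*z + 25/2*y + 105/2*z**2 - 159/2*z - 51 → -1/4*y**2*z**2 + 3/2*y**2*z - 3/2*y**2 - 11/2*y*z**2 - 5/2*y*z - 2*y + 105/2*z**2 + 80*z + 101/2
  leading term y**2*z**2: no divisor's leading term divides it; move -1/4*y**2*z**2 to the remainder.
  leading term y**2*z: no divisor's leading term divides it; move 3/2*y**2*z to the remainder.
  leading term y**2: no divisor's leading term divides it; move -3/2*y**2 to the remainder.
  leading term y*z**2: no divisor's leading term divides it; move -11/2*y*z**2 to the remainder.
  leading term y*z: no divisor's leading term divides it; move -5/2*y*z to the remainder.
  leading term y: no divisor's leading term divides it; move -2*y to the remainder.
  leading term z**2: no divisor's leading term divides it; move 105/2*z**2 to the remainder.
  leading term z: no divisor's leading term divides it; move 80*z to the remainder.
  leading term 1: no divisor's leading term divides it; move 101/2 to the remainder.
  remainder -1/4*y**2*z**2 + 3/2*y**2*z - 3/2*y**2 - 11/2*y*z**2 - 5/2*y*z - 2*y + 105/2*z**2 + 80*z + 101/2 ≠ 0; add h_4 = -1/4*y**2*z**2 + 3/2*y**2*z - 3/2*y**2 - 11/2*y*z**2 - 5/2*y*z - 2*y + 105/2*z**2 + 80*z + 101/2 to the basis.

The other S-polynomials (S(f_2,h_3), S(f_1,h_4), S(f_2,h_4), S(h_3,h_4)) all reduce to 0 modulo the current basis, so we have a Gröbner basis.
Inter-reduce: drop elements whose leading term is divisible by another's, tail-reduce, and make monic.
Reduced Gröbner basis: {x**2 - 31/2*x + 1/8*y**2*z - 5/8*y**2 + 11/4*y*z + 4*y - 105/4*z - 45/4, x*y - 29*x + 1/4*y**2*z - y**2 + 11/2*y*z + 8*y - 105/2*z - 51/2, x*z - 2*x + 1/2*y - 11/2*z - 7/2, y**2*z**2 - 6*y**2*z + 6*y**2 + 22*y*z**2 + 10*y*z + 8*y - 210*z**2 - 320*z - 202}.
Label its elements g_1 = x**2 - 31/2*x + 1/8*y**2*z - 5/8*y**2 + 11/4*y*z + 4*y - 105/4*z - 45/4, g_2 = x*y - 29*x + 1/4*y**2*z - y**2 + 11/2*y*z + 8*y - 105/2*z - 51/2, g_3 = x*z - 2*x + 1/2*y - 11/2*z - 7/2, g_4 = y**2*z**2 - 6*y**2*z + 6*y**2 + 22*y*z**2 + 10*y*z + 8*y - 210*z**2 - 320*z - 202.

Reduce p = 2*x*y - 58*x + 1/2*y**2*z - 2*y**2 + 11*y*z + 16*y - 105*z - 51 modulo G:
  leading term x*y: subtract (2)·g_2 from 2*x*y - 58*x + 1/2*y**2*z - 2*y**2 + 11*y*z + 16*y - 105*z - 51 → 0
  normal form = 0.
Since the normal form is 0, p ∈ I.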